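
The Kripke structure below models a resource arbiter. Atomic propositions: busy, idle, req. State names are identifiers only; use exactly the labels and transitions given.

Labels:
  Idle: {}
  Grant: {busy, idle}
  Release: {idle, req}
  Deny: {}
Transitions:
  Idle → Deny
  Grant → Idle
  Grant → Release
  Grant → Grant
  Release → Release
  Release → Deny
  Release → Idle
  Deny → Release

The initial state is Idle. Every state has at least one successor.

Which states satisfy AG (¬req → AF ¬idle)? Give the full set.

States satisfying ¬req → AF ¬idle: {Idle, Release, Deny}.
States satisfying AG (¬req → AF ¬idle): {Idle, Release, Deny}.

{Idle, Release, Deny}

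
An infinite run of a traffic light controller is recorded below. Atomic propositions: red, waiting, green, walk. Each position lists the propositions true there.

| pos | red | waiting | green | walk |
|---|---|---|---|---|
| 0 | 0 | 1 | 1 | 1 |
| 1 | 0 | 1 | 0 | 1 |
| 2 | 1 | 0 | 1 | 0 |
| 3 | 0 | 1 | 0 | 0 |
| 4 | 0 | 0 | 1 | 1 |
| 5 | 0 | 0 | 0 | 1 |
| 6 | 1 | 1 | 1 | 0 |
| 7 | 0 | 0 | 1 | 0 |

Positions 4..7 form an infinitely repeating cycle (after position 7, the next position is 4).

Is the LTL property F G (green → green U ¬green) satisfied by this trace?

Holds

G (green → green U ¬green) holds at position 0, which is reachable from 0, so F G (green → green U ¬green) holds.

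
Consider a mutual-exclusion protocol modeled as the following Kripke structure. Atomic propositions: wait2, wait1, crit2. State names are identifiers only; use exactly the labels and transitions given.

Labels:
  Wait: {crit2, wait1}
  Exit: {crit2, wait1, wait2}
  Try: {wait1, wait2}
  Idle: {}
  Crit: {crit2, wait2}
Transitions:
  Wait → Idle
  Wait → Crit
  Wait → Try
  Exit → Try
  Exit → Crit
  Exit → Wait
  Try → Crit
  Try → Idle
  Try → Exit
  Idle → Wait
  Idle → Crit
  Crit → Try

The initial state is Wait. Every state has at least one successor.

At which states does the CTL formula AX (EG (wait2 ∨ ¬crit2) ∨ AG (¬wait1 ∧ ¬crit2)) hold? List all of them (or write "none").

{Wait, Try, Crit}

States satisfying EG (wait2 ∨ ¬crit2) ∨ AG (¬wait1 ∧ ¬crit2): {Exit, Try, Idle, Crit}.
States satisfying AX (EG (wait2 ∨ ¬crit2) ∨ AG (¬wait1 ∧ ¬crit2)): {Wait, Try, Crit}.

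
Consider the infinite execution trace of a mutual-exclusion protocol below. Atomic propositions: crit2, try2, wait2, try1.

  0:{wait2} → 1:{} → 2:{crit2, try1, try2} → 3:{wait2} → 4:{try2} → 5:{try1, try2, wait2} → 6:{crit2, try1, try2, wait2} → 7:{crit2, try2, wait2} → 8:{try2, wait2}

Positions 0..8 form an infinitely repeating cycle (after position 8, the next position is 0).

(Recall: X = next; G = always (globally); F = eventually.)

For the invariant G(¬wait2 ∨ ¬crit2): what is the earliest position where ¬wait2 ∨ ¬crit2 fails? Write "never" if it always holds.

Check ¬wait2 ∨ ¬crit2 at each position in order: 0 ✓, 1 ✓, 2 ✓, 3 ✓, 4 ✓, 5 ✓.
At position 6 the labels are {crit2, try1, try2, wait2}, so ¬wait2 ∨ ¬crit2 is false there. This is the first violation.

6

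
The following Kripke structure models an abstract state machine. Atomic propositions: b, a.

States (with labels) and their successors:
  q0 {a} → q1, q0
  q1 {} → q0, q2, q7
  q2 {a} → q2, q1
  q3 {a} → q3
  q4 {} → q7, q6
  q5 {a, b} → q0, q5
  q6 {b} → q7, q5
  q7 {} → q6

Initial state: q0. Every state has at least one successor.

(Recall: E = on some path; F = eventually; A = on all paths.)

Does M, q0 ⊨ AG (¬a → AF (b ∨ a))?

States satisfying ¬a → AF (b ∨ a): {q0, q1, q2, q3, q4, q5, q6, q7}.
States satisfying AG (¬a → AF (b ∨ a)): {q0, q1, q2, q3, q4, q5, q6, q7}.
Every state reachable from q0 satisfies ¬a → AF (b ∨ a).
q0 ∈ Sat(AG (¬a → AF (b ∨ a))).

Yes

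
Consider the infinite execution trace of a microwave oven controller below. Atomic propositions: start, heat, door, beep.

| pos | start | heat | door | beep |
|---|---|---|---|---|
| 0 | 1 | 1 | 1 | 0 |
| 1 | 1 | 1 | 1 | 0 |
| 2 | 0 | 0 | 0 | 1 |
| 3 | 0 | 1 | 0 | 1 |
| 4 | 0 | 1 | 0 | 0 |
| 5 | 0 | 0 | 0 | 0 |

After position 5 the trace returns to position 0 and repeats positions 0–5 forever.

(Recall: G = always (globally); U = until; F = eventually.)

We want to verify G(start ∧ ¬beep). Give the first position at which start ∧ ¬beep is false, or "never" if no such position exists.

2

Check start ∧ ¬beep at each position in order: 0 ✓, 1 ✓.
At position 2 the labels are {beep}, so start ∧ ¬beep is false there. This is the first violation.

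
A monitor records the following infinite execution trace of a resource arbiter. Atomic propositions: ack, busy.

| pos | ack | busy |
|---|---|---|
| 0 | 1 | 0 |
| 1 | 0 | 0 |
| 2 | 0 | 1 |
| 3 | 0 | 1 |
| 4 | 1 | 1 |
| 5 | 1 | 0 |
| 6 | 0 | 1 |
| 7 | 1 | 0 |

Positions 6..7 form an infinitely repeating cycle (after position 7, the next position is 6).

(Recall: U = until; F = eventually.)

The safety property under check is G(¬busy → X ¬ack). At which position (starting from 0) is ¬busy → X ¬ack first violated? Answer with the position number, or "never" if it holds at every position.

¬busy → X ¬ack holds at every position 0..7, and those are all the positions the trace ever visits, so the invariant G(¬busy → X ¬ack) is never violated.

never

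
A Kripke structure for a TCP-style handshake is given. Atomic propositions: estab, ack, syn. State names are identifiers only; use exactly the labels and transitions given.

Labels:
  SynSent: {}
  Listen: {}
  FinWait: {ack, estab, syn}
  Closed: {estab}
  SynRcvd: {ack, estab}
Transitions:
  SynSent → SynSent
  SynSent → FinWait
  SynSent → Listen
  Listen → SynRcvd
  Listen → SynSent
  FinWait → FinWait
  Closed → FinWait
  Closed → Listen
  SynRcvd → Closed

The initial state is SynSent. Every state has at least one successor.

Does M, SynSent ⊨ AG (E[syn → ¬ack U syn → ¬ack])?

States satisfying E[syn → ¬ack U syn → ¬ack]: {SynSent, Listen, Closed, SynRcvd}.
States satisfying AG (E[syn → ¬ack U syn → ¬ack]): ∅.
FinWait is reachable from SynSent and violates E[syn → ¬ack U syn → ¬ack], so AG fails at SynSent.
SynSent ∉ Sat(AG (E[syn → ¬ack U syn → ¬ack])).

Does not hold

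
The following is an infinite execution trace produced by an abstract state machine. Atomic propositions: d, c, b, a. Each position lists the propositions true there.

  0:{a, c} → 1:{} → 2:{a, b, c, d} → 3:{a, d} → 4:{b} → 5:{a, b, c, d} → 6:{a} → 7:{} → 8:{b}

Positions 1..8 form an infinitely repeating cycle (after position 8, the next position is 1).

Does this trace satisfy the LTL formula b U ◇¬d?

Walking from position 0: ◇¬d first holds at position 0, and b holds at every earlier position along the way, so b U ◇¬d holds.

Holds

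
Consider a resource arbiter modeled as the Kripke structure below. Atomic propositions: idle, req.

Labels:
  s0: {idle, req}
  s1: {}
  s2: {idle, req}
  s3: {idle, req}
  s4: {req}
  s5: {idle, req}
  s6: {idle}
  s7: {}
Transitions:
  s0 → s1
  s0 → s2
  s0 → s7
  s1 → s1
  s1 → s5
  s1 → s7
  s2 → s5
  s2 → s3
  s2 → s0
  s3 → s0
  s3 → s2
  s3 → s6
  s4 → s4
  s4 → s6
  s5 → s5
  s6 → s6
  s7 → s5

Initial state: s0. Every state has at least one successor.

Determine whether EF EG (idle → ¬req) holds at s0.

Satisfied

States satisfying EG (idle → ¬req): {s1, s4, s6}.
States satisfying EF EG (idle → ¬req): {s0, s1, s2, s3, s4, s6}.
Some path from s0 reaches a state where EG (idle → ¬req) holds.
s0 ∈ Sat(EF EG (idle → ¬req)).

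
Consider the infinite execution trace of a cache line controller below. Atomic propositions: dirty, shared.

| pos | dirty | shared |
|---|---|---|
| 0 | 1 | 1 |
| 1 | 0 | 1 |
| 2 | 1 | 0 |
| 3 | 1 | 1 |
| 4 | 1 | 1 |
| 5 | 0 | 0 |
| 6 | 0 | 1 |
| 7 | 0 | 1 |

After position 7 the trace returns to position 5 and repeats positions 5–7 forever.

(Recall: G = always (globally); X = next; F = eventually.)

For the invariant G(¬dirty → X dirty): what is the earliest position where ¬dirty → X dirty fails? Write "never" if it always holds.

5

Check ¬dirty → X dirty at each position in order: 0 ✓, 1 ✓, 2 ✓, 3 ✓, 4 ✓.
At position 5 the labels are {} and the next position 6 has {shared}, so ¬dirty → X dirty is false there. This is the first violation.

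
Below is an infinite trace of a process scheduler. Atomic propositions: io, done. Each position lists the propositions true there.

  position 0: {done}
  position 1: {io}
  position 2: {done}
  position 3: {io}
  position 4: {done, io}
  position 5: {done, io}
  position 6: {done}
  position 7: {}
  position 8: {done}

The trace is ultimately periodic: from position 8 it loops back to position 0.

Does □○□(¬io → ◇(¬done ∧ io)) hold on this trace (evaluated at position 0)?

Yes

○□(¬io → ◇(¬done ∧ io)) holds at every position 0..8, and those are all positions ever visited, so □○□(¬io → ◇(¬done ∧ io)) holds.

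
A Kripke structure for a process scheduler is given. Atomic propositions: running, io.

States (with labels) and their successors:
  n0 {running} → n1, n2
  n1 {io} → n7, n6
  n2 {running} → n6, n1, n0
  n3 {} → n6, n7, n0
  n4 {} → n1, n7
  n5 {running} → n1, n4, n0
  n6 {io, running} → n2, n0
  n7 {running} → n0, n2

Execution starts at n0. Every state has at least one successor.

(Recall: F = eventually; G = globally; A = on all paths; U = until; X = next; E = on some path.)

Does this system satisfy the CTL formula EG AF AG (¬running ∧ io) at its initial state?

States satisfying AF AG (¬running ∧ io): ∅.
States satisfying EG AF AG (¬running ∧ io): ∅.
No suitable path/successor from n0 witnesses the formula.
n0 ∉ Sat(EG AF AG (¬running ∧ io)).

Violated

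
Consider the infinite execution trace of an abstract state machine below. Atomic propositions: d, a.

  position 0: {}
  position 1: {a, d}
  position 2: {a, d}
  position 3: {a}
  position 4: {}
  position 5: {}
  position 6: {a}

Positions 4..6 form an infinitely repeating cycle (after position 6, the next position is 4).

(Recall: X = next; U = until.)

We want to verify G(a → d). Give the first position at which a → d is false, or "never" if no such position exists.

3

Check a → d at each position in order: 0 ✓, 1 ✓, 2 ✓.
At position 3 the labels are {a}, so a → d is false there. This is the first violation.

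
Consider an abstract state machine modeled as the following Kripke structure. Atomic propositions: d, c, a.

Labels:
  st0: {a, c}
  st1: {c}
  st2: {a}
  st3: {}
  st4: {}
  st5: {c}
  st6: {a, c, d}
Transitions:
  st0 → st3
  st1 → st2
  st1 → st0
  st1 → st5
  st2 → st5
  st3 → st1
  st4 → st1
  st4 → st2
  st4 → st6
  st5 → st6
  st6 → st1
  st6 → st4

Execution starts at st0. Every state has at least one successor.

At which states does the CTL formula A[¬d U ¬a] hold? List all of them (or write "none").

States satisfying ¬d: {st0, st1, st2, st3, st4, st5}.
States satisfying ¬a: {st1, st3, st4, st5}.
States satisfying A[¬d U ¬a]: {st0, st1, st2, st3, st4, st5}.

{st0, st1, st2, st3, st4, st5}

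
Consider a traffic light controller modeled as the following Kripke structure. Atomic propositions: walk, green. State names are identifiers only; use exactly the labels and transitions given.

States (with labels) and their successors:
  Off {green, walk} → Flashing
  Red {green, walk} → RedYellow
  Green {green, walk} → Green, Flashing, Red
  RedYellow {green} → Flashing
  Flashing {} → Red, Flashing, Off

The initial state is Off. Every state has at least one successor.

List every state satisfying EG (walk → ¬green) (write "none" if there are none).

States satisfying walk → ¬green: {RedYellow, Flashing}.
States satisfying EG (walk → ¬green): {RedYellow, Flashing}.

{RedYellow, Flashing}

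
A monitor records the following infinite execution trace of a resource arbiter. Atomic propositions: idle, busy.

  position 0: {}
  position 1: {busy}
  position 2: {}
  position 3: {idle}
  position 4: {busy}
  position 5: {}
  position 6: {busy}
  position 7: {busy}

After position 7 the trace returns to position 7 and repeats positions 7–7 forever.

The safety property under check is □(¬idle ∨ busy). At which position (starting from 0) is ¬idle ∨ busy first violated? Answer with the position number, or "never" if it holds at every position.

Check ¬idle ∨ busy at each position in order: 0 ✓, 1 ✓, 2 ✓.
At position 3 the labels are {idle}, so ¬idle ∨ busy is false there. This is the first violation.

3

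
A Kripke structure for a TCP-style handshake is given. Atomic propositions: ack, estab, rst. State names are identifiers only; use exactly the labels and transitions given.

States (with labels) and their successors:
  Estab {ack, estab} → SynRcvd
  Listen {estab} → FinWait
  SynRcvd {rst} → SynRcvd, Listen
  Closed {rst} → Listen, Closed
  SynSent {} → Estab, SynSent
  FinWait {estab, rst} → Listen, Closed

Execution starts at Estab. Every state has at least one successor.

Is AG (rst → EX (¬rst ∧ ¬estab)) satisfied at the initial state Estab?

Does not hold

States satisfying rst → EX (¬rst ∧ ¬estab): {Estab, Listen, SynSent}.
States satisfying AG (rst → EX (¬rst ∧ ¬estab)): ∅.
Closed is reachable from Estab and violates rst → EX (¬rst ∧ ¬estab), so AG fails at Estab.
Estab ∉ Sat(AG (rst → EX (¬rst ∧ ¬estab))).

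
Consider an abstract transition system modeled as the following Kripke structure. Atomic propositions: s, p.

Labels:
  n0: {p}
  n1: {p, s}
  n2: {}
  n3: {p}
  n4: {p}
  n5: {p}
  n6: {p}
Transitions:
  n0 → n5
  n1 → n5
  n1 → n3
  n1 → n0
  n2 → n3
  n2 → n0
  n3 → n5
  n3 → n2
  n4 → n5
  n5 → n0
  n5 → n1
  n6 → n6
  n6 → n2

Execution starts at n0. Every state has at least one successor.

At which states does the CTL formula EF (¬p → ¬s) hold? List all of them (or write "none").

{n0, n1, n2, n3, n4, n5, n6}

States satisfying ¬p → ¬s: {n0, n1, n2, n3, n4, n5, n6}.
States satisfying EF (¬p → ¬s): {n0, n1, n2, n3, n4, n5, n6}.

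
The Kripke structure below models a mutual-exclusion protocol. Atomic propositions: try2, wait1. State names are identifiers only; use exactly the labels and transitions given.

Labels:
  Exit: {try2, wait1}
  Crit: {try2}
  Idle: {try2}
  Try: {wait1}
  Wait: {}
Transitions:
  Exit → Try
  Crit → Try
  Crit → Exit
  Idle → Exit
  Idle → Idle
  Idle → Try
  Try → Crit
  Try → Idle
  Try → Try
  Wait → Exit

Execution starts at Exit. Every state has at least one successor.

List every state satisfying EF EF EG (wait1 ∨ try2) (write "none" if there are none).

States satisfying EF EG (wait1 ∨ try2): {Exit, Crit, Idle, Try, Wait}.
States satisfying EF EF EG (wait1 ∨ try2): {Exit, Crit, Idle, Try, Wait}.

{Exit, Crit, Idle, Try, Wait}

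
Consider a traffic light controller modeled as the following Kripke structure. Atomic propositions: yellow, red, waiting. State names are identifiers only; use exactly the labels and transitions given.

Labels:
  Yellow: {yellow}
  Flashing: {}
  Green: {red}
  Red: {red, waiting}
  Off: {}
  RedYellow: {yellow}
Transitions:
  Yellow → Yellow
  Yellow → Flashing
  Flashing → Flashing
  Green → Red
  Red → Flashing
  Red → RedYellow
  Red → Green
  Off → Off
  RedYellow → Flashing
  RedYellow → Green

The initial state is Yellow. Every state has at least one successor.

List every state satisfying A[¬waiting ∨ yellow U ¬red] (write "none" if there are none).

States satisfying ¬waiting ∨ yellow: {Yellow, Flashing, Green, Off, RedYellow}.
States satisfying ¬red: {Yellow, Flashing, Off, RedYellow}.
States satisfying A[¬waiting ∨ yellow U ¬red]: {Yellow, Flashing, Off, RedYellow}.

{Yellow, Flashing, Off, RedYellow}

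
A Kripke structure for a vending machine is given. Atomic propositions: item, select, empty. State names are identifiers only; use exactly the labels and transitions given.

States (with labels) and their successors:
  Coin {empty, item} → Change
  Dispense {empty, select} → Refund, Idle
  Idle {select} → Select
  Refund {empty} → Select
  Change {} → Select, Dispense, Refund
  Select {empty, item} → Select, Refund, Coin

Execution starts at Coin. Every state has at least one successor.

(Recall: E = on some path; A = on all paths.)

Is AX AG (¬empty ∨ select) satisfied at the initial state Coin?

States satisfying AG (¬empty ∨ select): ∅.
States satisfying AX AG (¬empty ∨ select): ∅.
Coin ∉ Sat(AX AG (¬empty ∨ select)).

Does not hold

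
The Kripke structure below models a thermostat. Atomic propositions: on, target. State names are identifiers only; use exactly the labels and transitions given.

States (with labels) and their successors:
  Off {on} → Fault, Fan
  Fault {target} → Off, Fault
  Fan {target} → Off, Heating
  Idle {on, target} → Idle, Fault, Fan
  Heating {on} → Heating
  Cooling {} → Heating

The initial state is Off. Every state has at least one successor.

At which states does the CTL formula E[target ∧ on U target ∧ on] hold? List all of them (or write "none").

States satisfying target ∧ on: {Idle}.
States satisfying E[target ∧ on U target ∧ on]: {Idle}.

{Idle}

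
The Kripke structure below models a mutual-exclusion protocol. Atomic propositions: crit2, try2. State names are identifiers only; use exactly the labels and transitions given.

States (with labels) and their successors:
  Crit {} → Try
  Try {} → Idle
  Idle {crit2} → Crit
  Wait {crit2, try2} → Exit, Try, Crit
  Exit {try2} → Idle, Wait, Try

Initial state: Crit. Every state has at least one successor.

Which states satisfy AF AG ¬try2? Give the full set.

States satisfying AG ¬try2: {Crit, Try, Idle}.
States satisfying AF AG ¬try2: {Crit, Try, Idle}.

{Crit, Try, Idle}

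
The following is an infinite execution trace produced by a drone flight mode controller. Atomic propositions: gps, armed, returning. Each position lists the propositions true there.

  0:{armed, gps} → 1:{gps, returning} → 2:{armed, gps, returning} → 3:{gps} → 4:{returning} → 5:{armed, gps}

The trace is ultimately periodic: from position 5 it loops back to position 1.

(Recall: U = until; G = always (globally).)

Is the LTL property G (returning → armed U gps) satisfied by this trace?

returning → armed U gps must hold at every position from 0 onward. It fails at position 4, so G (returning → armed U gps) is false.
Positions where returning holds: 1, 2, 4.
Check armed U gps at each: 1→ok, 2→ok, 4→fails.

Does not hold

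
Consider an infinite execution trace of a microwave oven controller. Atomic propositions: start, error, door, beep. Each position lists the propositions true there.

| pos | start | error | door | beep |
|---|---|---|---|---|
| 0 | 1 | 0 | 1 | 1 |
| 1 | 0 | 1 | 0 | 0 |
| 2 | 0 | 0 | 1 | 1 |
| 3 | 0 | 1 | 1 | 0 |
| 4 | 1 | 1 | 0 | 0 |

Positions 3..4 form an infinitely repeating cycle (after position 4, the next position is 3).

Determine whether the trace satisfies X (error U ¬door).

Yes

The position after 0 is 1; error U ¬door is true there.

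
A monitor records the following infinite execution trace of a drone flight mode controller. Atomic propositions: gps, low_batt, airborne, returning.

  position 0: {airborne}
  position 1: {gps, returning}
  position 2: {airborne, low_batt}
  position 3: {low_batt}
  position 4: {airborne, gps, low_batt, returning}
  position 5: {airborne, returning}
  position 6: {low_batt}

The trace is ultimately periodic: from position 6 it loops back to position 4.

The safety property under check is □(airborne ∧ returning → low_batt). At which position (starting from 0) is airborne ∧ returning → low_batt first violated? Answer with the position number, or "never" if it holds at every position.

Check airborne ∧ returning → low_batt at each position in order: 0 ✓, 1 ✓, 2 ✓, 3 ✓, 4 ✓.
At position 5 the labels are {airborne, returning}, so airborne ∧ returning → low_batt is false there. This is the first violation.

5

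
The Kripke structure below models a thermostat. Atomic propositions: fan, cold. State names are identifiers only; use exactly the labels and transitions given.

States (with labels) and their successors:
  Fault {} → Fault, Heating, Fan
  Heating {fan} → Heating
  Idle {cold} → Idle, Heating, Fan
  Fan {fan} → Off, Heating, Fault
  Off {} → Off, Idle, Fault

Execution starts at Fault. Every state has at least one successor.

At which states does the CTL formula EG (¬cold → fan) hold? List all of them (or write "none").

States satisfying ¬cold → fan: {Heating, Idle, Fan}.
States satisfying EG (¬cold → fan): {Heating, Idle, Fan}.

{Heating, Idle, Fan}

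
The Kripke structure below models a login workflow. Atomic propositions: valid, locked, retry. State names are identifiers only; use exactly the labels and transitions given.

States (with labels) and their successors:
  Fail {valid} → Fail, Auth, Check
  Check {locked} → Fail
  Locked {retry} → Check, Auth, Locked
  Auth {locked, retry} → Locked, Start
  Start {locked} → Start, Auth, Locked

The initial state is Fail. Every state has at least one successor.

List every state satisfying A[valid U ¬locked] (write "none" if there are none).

{Fail, Locked}

States satisfying valid: {Fail}.
States satisfying ¬locked: {Fail, Locked}.
States satisfying A[valid U ¬locked]: {Fail, Locked}.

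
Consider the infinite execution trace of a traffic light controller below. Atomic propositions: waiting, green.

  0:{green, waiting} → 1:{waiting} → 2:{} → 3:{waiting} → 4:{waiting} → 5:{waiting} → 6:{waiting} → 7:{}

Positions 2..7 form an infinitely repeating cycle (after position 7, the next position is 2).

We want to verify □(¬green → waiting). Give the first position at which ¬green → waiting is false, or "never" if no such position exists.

Check ¬green → waiting at each position in order: 0 ✓, 1 ✓.
At position 2 the labels are {}, so ¬green → waiting is false there. This is the first violation.

2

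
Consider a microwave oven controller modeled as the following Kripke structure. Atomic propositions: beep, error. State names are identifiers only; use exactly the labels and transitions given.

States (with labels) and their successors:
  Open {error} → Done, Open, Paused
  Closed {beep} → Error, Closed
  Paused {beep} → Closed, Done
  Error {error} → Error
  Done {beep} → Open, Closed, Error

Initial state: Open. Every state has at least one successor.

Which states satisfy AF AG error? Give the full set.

{Error}

States satisfying AG error: {Error}.
States satisfying AF AG error: {Error}.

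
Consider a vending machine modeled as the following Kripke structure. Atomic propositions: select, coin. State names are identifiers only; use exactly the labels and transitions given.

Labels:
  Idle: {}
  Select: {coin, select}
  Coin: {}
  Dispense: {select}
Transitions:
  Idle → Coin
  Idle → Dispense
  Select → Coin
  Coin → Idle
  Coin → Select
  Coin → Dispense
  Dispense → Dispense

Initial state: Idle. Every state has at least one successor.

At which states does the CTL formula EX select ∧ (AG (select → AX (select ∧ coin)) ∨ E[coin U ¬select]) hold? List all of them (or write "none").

States satisfying select: {Select, Dispense}.
States satisfying EX select: {Idle, Coin, Dispense}.
States satisfying select → AX (select ∧ coin): {Idle, Coin}.
States satisfying AG (select → AX (select ∧ coin)): ∅.
States satisfying coin: {Select}.
States satisfying ¬select: {Idle, Coin}.
States satisfying E[coin U ¬select]: {Idle, Select, Coin}.
States satisfying EX select ∧ (AG (select → AX (select ∧ coin)) ∨ E[coin U ¬select]): {Idle, Coin}.

{Idle, Coin}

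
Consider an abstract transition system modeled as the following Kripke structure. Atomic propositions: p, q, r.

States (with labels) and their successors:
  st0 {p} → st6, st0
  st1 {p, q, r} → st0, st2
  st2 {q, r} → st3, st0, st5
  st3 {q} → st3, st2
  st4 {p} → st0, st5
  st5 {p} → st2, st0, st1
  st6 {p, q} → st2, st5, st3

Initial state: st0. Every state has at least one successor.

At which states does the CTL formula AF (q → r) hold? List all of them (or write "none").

{st0, st1, st2, st4, st5}

States satisfying q → r: {st0, st1, st2, st4, st5}.
States satisfying AF (q → r): {st0, st1, st2, st4, st5}.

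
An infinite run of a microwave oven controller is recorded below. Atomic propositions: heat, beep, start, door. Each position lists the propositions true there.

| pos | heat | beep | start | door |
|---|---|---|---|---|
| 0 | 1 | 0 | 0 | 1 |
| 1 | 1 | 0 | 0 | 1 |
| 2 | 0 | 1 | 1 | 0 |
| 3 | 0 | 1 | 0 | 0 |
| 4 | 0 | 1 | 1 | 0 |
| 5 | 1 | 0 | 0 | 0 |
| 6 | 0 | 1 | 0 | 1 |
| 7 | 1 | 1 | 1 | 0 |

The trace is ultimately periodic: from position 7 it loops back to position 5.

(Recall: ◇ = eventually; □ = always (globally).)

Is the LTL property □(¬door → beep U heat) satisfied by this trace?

¬door → beep U heat holds at every position 0..7, and those are all positions ever visited, so □(¬door → beep U heat) holds.
Positions where ¬door holds: 2, 3, 4, 5, 7.
Check beep U heat at each: 2→ok, 3→ok, 4→ok, 5→ok, 7→ok.

Holds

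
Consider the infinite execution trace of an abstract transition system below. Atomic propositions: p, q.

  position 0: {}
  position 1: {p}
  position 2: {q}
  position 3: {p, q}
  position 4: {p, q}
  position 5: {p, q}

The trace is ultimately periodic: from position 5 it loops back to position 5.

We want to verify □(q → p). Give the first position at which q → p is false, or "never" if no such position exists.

Check q → p at each position in order: 0 ✓, 1 ✓.
At position 2 the labels are {q}, so q → p is false there. This is the first violation.

2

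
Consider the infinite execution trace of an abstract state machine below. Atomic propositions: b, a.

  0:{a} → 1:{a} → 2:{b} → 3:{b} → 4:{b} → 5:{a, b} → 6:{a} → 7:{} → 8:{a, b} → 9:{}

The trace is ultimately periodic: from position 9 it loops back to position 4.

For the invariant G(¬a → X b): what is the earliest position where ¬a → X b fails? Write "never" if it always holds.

never

¬a → X b holds at every position 0..9, and those are all the positions the trace ever visits, so the invariant G(¬a → X b) is never violated.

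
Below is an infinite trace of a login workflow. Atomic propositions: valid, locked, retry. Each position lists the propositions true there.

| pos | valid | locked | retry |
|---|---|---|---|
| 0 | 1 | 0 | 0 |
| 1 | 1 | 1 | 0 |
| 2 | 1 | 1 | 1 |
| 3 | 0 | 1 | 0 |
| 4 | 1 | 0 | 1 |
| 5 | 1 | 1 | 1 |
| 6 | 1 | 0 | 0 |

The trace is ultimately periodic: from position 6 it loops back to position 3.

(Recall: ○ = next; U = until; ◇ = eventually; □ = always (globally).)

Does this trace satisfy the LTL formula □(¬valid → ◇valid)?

¬valid → ◇valid holds at every position 0..6, and those are all positions ever visited, so □(¬valid → ◇valid) holds.
Positions where ¬valid holds: 3.
Check ◇valid at each: 3→ok.

Yes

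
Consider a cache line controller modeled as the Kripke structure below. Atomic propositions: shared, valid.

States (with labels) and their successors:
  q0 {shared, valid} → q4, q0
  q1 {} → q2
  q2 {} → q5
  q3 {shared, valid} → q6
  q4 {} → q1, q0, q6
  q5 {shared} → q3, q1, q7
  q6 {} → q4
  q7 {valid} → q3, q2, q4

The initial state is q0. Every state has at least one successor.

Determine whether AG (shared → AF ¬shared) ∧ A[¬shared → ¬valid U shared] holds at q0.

Violated

States satisfying shared → AF ¬shared: {q1, q2, q3, q4, q5, q6, q7}.
States satisfying AG (shared → AF ¬shared): ∅.
States satisfying ¬shared → ¬valid: {q0, q1, q2, q3, q4, q5, q6}.
States satisfying shared: {q0, q3, q5}.
States satisfying A[¬shared → ¬valid U shared]: {q0, q1, q2, q3, q5}.
States satisfying AG (shared → AF ¬shared) ∧ A[¬shared → ¬valid U shared]: ∅.
q0 ∉ Sat(AG (shared → AF ¬shared) ∧ A[¬shared → ¬valid U shared]).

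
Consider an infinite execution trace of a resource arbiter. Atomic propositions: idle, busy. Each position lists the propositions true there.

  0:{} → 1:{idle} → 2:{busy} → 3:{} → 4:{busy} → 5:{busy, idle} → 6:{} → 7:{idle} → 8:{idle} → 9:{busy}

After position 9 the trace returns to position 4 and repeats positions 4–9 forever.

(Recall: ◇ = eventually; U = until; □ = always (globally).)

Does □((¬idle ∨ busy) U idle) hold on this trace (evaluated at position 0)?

(¬idle ∨ busy) U idle holds at every position 0..9, and those are all positions ever visited, so □((¬idle ∨ busy) U idle) holds.

Yes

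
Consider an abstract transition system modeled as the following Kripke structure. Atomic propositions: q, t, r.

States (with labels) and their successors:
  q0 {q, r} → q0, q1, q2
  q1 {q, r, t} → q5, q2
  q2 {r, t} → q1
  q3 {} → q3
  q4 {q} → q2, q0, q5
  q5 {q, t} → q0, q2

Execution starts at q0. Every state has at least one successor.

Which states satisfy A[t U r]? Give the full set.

States satisfying t: {q1, q2, q5}.
States satisfying r: {q0, q1, q2}.
States satisfying A[t U r]: {q0, q1, q2, q5}.

{q0, q1, q2, q5}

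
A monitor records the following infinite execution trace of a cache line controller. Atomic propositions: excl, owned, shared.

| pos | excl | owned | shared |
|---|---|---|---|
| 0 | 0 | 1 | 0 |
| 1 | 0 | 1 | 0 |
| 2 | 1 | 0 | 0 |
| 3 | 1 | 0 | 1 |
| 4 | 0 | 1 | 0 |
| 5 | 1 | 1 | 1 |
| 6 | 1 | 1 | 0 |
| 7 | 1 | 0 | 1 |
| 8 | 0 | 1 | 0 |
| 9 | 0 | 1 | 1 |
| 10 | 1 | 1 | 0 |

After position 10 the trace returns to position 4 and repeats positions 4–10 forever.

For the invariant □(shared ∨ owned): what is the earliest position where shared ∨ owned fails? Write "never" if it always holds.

2

Check shared ∨ owned at each position in order: 0 ✓, 1 ✓.
At position 2 the labels are {excl}, so shared ∨ owned is false there. This is the first violation.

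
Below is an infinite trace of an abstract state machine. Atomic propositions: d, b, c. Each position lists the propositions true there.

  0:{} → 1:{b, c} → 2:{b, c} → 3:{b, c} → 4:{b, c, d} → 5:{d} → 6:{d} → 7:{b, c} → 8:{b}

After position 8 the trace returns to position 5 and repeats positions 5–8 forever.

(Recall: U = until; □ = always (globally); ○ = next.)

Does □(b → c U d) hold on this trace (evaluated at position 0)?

b → c U d must hold at every position from 0 onward. It fails at position 7, so □(b → c U d) is false.
Positions where b holds: 1, 2, 3, 4, 7, 8.
Check c U d at each: 1→ok, 2→ok, 3→ok, 4→ok, 7→fails, 8→fails.

Violated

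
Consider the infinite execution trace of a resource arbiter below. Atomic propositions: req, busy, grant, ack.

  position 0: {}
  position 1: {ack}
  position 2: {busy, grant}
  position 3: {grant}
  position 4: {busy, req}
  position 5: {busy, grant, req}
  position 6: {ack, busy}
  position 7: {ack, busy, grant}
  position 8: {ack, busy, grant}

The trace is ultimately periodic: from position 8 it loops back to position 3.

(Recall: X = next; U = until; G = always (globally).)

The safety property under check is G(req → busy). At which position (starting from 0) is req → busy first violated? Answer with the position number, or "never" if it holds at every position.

never

req → busy holds at every position 0..8, and those are all the positions the trace ever visits, so the invariant G(req → busy) is never violated.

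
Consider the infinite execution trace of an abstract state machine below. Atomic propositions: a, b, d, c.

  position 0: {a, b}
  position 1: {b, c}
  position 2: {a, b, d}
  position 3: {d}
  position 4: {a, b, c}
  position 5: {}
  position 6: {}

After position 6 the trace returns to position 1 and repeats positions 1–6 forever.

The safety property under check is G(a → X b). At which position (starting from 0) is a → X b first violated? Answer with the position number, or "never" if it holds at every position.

Check a → X b at each position in order: 0 ✓, 1 ✓.
At position 2 the labels are {a, b, d} and the next position 3 has {d}, so a → X b is false there. This is the first violation.

2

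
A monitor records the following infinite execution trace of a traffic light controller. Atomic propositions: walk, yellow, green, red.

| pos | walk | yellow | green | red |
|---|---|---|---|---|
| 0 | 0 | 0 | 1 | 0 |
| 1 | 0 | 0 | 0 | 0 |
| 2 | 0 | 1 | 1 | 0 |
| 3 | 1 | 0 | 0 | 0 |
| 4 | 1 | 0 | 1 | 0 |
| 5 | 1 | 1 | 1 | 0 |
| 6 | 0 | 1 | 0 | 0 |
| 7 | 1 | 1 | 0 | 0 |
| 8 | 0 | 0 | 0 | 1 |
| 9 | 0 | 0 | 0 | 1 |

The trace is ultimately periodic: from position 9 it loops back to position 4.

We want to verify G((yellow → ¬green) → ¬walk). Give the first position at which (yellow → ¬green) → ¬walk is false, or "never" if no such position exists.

3

Check (yellow → ¬green) → ¬walk at each position in order: 0 ✓, 1 ✓, 2 ✓.
At position 3 the labels are {walk}, so (yellow → ¬green) → ¬walk is false there. This is the first violation.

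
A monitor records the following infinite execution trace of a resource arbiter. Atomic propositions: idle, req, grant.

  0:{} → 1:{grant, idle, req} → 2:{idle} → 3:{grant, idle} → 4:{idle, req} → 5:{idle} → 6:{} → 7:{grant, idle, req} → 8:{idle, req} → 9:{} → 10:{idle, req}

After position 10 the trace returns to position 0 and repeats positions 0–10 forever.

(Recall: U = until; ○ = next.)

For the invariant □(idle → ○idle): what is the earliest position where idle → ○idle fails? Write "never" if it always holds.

5

Check idle → ○idle at each position in order: 0 ✓, 1 ✓, 2 ✓, 3 ✓, 4 ✓.
At position 5 the labels are {idle} and the next position 6 has {}, so idle → ○idle is false there. This is the first violation.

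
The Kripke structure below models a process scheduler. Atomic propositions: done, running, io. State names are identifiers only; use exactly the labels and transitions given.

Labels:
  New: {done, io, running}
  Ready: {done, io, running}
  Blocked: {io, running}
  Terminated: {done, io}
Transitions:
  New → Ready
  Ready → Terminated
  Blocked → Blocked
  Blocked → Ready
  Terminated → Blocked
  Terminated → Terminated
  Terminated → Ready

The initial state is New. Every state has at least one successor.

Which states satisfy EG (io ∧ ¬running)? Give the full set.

{Terminated}

States satisfying io ∧ ¬running: {Terminated}.
States satisfying EG (io ∧ ¬running): {Terminated}.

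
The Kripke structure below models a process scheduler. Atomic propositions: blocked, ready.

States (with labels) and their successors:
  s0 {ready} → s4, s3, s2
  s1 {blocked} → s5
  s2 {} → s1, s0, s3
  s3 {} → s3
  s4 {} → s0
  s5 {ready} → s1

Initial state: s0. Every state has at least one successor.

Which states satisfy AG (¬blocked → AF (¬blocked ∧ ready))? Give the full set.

{s1, s5}

States satisfying ¬blocked → AF (¬blocked ∧ ready): {s0, s1, s4, s5}.
States satisfying AG (¬blocked → AF (¬blocked ∧ ready)): {s1, s5}.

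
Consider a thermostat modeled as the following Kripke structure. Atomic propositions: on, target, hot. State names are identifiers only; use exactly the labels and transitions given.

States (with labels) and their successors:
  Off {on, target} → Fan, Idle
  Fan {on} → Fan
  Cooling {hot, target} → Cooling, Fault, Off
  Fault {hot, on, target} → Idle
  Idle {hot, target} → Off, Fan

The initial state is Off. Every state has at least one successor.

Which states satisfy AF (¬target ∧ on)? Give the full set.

{Fan}

States satisfying ¬target ∧ on: {Fan}.
States satisfying AF (¬target ∧ on): {Fan}.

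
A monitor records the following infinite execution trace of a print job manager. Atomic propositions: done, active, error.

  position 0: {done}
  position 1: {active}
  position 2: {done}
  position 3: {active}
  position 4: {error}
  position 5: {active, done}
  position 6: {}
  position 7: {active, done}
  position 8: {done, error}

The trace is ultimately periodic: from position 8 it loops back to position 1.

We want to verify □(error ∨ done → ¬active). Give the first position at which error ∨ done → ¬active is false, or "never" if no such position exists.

Check error ∨ done → ¬active at each position in order: 0 ✓, 1 ✓, 2 ✓, 3 ✓, 4 ✓.
At position 5 the labels are {active, done}, so error ∨ done → ¬active is false there. This is the first violation.

5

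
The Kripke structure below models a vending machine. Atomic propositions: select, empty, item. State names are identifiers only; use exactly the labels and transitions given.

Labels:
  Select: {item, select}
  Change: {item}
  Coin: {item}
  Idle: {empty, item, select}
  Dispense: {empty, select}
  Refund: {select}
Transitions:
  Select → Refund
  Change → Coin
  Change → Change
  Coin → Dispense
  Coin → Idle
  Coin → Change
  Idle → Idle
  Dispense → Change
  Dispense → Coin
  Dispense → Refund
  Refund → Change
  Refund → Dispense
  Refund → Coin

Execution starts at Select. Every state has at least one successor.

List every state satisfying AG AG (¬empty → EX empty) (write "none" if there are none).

{Idle}

States satisfying AG (¬empty → EX empty): {Idle}.
States satisfying AG AG (¬empty → EX empty): {Idle}.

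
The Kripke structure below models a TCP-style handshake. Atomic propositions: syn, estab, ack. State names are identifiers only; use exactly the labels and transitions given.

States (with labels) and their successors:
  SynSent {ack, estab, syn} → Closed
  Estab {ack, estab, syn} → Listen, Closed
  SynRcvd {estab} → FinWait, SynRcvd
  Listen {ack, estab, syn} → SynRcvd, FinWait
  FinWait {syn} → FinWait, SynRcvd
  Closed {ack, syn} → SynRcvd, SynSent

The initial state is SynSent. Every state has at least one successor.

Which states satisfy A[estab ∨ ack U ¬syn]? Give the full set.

States satisfying estab ∨ ack: {SynSent, Estab, SynRcvd, Listen, Closed}.
States satisfying ¬syn: {SynRcvd}.
States satisfying A[estab ∨ ack U ¬syn]: {SynRcvd}.

{SynRcvd}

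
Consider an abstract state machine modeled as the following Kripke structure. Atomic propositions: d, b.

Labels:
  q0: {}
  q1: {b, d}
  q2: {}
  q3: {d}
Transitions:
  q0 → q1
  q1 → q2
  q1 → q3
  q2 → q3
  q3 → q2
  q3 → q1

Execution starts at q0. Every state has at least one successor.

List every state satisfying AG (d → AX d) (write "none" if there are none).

none

States satisfying d → AX d: {q0, q2}.
States satisfying AG (d → AX d): ∅.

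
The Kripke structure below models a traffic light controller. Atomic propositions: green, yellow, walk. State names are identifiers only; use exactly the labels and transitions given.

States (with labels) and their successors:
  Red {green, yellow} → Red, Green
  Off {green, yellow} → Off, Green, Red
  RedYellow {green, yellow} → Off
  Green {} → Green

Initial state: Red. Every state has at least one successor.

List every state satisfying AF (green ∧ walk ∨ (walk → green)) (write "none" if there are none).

{Red, Off, RedYellow, Green}

States satisfying green ∧ walk ∨ (walk → green): {Red, Off, RedYellow, Green}.
States satisfying AF (green ∧ walk ∨ (walk → green)): {Red, Off, RedYellow, Green}.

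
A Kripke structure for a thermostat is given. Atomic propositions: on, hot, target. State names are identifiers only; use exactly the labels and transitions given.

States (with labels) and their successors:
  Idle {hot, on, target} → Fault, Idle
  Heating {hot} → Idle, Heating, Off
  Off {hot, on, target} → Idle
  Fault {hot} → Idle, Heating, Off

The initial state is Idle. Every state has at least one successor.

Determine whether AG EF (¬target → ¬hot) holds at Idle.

Holds

States satisfying EF (¬target → ¬hot): {Idle, Heating, Off, Fault}.
States satisfying AG EF (¬target → ¬hot): {Idle, Heating, Off, Fault}.
Every state reachable from Idle satisfies EF (¬target → ¬hot).
Idle ∈ Sat(AG EF (¬target → ¬hot)).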